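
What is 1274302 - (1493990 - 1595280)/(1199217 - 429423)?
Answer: 490475067539/384897 ≈ 1.2743e+6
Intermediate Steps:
1274302 - (1493990 - 1595280)/(1199217 - 429423) = 1274302 - (-101290)/769794 = 1274302 - 1*(-50645/384897) = 1274302 + 50645/384897 = 490475067539/384897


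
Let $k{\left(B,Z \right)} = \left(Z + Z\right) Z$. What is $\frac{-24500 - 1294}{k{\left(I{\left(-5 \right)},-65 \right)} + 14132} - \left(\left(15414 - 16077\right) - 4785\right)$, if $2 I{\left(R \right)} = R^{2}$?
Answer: $\frac{61500471}{11291} \approx 5446.9$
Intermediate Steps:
$I{\left(R \right)} = \frac{R^{2}}{2}$
$k{\left(B,Z \right)} = 2 Z^{2}$ ($k{\left(B,Z \right)} = 2 Z Z = 2 Z^{2}$)
$\frac{-24500 - 1294}{k{\left(I{\left(-5 \right)},-65 \right)} + 14132} - \left(\left(15414 - 16077\right) - 4785\right) = \frac{-24500 - 1294}{2 \left(-65\right)^{2} + 14132} - \left(\left(15414 - 16077\right) - 4785\right) = - \frac{25794}{2 \cdot 4225 + 14132} - \left(-663 - 4785\right) = - \frac{25794}{8450 + 14132} - -5448 = - \frac{25794}{22582} + 5448 = \left(-25794\right) \frac{1}{22582} + 5448 = - \frac{12897}{11291} + 5448 = \frac{61500471}{11291}$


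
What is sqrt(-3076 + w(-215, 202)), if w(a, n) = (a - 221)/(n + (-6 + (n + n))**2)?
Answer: I*sqrt(19344876116538)/79303 ≈ 55.462*I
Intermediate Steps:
w(a, n) = (-221 + a)/(n + (-6 + 2*n)**2)
sqrt(-3076 + w(-215, 202)) = sqrt(-3076 + (-221 - 215)/(202 + 4*(-3 + 202)**2)) = sqrt(-3076 - 436/(202 + 4*199**2)) = sqrt(-3076 - 436/(202 + 4*39601)) = sqrt(-3076 - 436/(202 + 158404)) = sqrt(-3076 - 436/158606) = sqrt(-3076 + (1/158606)*(-436)) = sqrt(-3076 - 218/79303) = sqrt(-243936246/79303) = I*sqrt(19344876116538)/79303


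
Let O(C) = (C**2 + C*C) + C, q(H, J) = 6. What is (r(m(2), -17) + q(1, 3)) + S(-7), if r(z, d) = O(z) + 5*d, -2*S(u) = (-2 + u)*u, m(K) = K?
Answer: -201/2 ≈ -100.50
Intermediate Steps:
O(C) = C + 2*C**2 (O(C) = (C**2 + C**2) + C = 2*C**2 + C = C + 2*C**2)
S(u) = -u*(-2 + u)/2 (S(u) = -(-2 + u)*u/2 = -u*(-2 + u)/2)
r(z, d) = 5*d + z*(1 + 2*z) (r(z, d) = z*(1 + 2*z) + 5*d = 5*d + z*(1 + 2*z))
(r(m(2), -17) + q(1, 3)) + S(-7) = ((5*(-17) + 2*(1 + 2*2)) + 6) + (1/2)*(-7)*(2 - 1*(-7)) = ((-85 + 2*(1 + 4)) + 6) + (1/2)*(-7)*(2 + 7) = ((-85 + 2*5) + 6) + (1/2)*(-7)*9 = ((-85 + 10) + 6) - 63/2 = (-75 + 6) - 63/2 = -69 - 63/2 = -201/2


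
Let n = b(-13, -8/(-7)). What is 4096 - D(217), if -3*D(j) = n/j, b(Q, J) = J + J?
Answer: 18665488/4557 ≈ 4096.0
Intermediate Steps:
b(Q, J) = 2*J
n = 16/7 (n = 2*(-8/(-7)) = 2*(-8*(-⅐)) = 2*(8/7) = 16/7 ≈ 2.2857)
D(j) = -16/(21*j)
4096 - D(217) = 4096 - (-16)/(21*217) = 4096 - 1*(-16/4557) = 4096 + 16/4557 = 18665488/4557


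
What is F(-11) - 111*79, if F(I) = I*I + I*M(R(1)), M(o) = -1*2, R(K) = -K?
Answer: -8626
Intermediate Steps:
M(o) = -2
F(I) = I² - 2*I (F(I) = I*I + I*(-2) = I² - 2*I)
F(-11) - 111*79 = -11*(-2 - 11) - 111*79 = -11*(-13) - 8769 = 143 - 8769 = -8626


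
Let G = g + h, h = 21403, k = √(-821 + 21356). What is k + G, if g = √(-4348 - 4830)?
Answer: 21403 + 37*√15 + I*√9178 ≈ 21546.0 + 95.802*I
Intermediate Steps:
k = 37*√15 (k = √20535 = 37*√15 ≈ 143.30)
g = I*√9178 (g = √(-9178) = I*√9178 ≈ 95.802*I)
G = 21403 + I*√9178 (G = I*√9178 + 21403 = 21403 + I*√9178 ≈ 21403.0 + 95.802*I)
k + G = 37*√15 + (21403 + I*√9178) = 21403 + 37*√15 + I*√9178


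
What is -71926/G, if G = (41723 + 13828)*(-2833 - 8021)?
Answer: 35963/301475277 ≈ 0.00011929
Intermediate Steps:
G = -602950554 (G = 55551*(-10854) = -602950554)
-71926/G = -71926/(-602950554) = -71926*(-1/602950554) = 35963/301475277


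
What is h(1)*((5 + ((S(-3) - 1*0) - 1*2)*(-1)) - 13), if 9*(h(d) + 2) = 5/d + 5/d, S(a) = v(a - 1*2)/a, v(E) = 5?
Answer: 104/27 ≈ 3.8519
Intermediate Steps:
S(a) = 5/a
h(d) = -2 + 10/(9*d) (h(d) = -2 + (5/d + 5/d)/9 = -2 + (10/d)/9 = -2 + 10/(9*d))
h(1)*((5 + ((S(-3) - 1*0) - 1*2)*(-1)) - 13) = (-2 + (10/9)/1)*((5 + ((5/(-3) - 1*0) - 1*2)*(-1)) - 13) = (-2 + (10/9)*1)*((5 + ((5*(-⅓) + 0) - 2)*(-1)) - 13) = (-2 + 10/9)*((5 + ((-5/3 + 0) - 2)*(-1)) - 13) = -8*((5 + (-5/3 - 2)*(-1)) - 13)/9 = -8*((5 - 11/3*(-1)) - 13)/9 = -8*((5 + 11/3) - 13)/9 = -8*(26/3 - 13)/9 = -8/9*(-13/3) = 104/27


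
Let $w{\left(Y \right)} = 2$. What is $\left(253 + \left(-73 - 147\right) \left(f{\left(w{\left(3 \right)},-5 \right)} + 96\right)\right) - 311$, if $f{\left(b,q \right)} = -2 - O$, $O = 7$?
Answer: $-19198$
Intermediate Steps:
$f{\left(b,q \right)} = -9$ ($f{\left(b,q \right)} = -2 - 7 = -9$)
$\left(253 + \left(-73 - 147\right) \left(f{\left(w{\left(3 \right)},-5 \right)} + 96\right)\right) - 311 = \left(253 + \left(-73 - 147\right) \left(-9 + 96\right)\right) - 311 = \left(253 - 19140\right) - 311 = -18887 - 311 = -19198$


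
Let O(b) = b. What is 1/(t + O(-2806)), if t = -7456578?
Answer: -1/7459384 ≈ -1.3406e-7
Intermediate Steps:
1/(t + O(-2806)) = 1/(-7456578 - 2806) = 1/(-7459384) = -1/7459384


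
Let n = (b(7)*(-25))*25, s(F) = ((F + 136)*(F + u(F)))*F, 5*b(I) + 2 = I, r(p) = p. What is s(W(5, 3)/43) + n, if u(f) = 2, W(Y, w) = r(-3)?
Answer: -51147280/79507 ≈ -643.31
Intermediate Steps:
W(Y, w) = -3
b(I) = -⅖ + I/5
s(F) = F*(2 + F)*(136 + F) (s(F) = ((F + 136)*(F + 2))*F = ((136 + F)*(2 + F))*F = ((2 + F)*(136 + F))*F = F*(2 + F)*(136 + F))
n = -625 (n = ((-⅖ + (⅕)*7)*(-25))*25 = ((-⅖ + 7/5)*(-25))*25 = (1*(-25))*25 = -25*25 = -625)
s(W(5, 3)/43) + n = (-3/43)*(272 + (-3/43)² + 138*(-3/43)) - 625 = (-3*1/43)*(272 + (-3*1/43)² + 138*(-3*1/43)) - 625 = -3*(272 + (-3/43)² + 138*(-3/43))/43 - 625 = -3*(272 + 9/1849 - 414/43)/43 - 625 = -3/43*485135/1849 - 625 = -1455405/79507 - 625 = -51147280/79507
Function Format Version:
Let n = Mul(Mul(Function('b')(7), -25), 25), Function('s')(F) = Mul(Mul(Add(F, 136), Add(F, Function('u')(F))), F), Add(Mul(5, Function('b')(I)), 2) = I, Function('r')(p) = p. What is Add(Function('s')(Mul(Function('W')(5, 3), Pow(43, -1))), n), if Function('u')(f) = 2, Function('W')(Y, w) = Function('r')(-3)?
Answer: Rational(-51147280, 79507) ≈ -643.31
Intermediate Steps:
Function('W')(Y, w) = -3
Function('b')(I) = Add(Rational(-2, 5), Mul(Rational(1, 5), I))
Function('s')(F) = Mul(F, Add(2, F), Add(136, F)) (Function('s')(F) = Mul(Mul(Add(F, 136), Add(F, 2)), F) = Mul(Mul(Add(136, F), Add(2, F)), F) = Mul(Mul(Add(2, F), Add(136, F)), F) = Mul(F, Add(2, F), Add(136, F)))
n = -625 (n = Mul(Mul(Add(Rational(-2, 5), Mul(Rational(1, 5), 7)), -25), 25) = Mul(Mul(Add(Rational(-2, 5), Rational(7, 5)), -25), 25) = Mul(Mul(1, -25), 25) = Mul(-25, 25) = -625)
Add(Function('s')(Mul(Function('W')(5, 3), Pow(43, -1))), n) = Add(Mul(Mul(-3, Pow(43, -1)), Add(272, Pow(Mul(-3, Pow(43, -1)), 2), Mul(138, Mul(-3, Pow(43, -1))))), -625) = Add(Mul(Mul(-3, Rational(1, 43)), Add(272, Pow(Mul(-3, Rational(1, 43)), 2), Mul(138, Mul(-3, Rational(1, 43))))), -625) = Add(Mul(Rational(-3, 43), Add(272, Pow(Rational(-3, 43), 2), Mul(138, Rational(-3, 43)))), -625) = Add(Mul(Rational(-3, 43), Add(272, Rational(9, 1849), Rational(-414, 43))), -625) = Add(Mul(Rational(-3, 43), Rational(485135, 1849)), -625) = Add(Rational(-1455405, 79507), -625) = Rational(-51147280, 79507)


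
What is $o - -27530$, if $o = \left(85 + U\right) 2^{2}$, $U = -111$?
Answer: $27426$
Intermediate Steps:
$o = -104$ ($o = \left(85 - 111\right) 2^{2} = \left(-26\right) 4 = -104$)
$o - -27530 = -104 - -27530 = -104 + 27530 = 27426$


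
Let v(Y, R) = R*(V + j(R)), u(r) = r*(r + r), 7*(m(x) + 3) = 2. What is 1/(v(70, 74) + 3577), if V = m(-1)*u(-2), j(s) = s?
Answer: 7/52123 ≈ 0.00013430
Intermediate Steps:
m(x) = -19/7 (m(x) = -3 + (⅐)*2 = -3 + 2/7 = -19/7)
u(r) = 2*r² (u(r) = r*(2*r) = 2*r²)
V = -152/7 (V = -38*(-2)²/7 = -38*4/7 = -19/7*8 = -152/7 ≈ -21.714)
v(Y, R) = R*(-152/7 + R)
1/(v(70, 74) + 3577) = 1/((⅐)*74*(-152 + 7*74) + 3577) = 1/((⅐)*74*(-152 + 518) + 3577) = 1/((⅐)*74*366 + 3577) = 1/(27084/7 + 3577) = 1/(52123/7) = 7/52123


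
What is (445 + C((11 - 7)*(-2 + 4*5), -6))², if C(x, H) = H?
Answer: 192721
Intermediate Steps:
(445 + C((11 - 7)*(-2 + 4*5), -6))² = (445 - 6)² = 439² = 192721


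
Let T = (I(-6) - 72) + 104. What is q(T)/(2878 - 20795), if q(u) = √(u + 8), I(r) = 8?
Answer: -4*√3/17917 ≈ -0.00038668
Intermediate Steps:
T = 40 (T = (8 - 72) + 104 = -64 + 104 = 40)
q(u) = √(8 + u)
q(T)/(2878 - 20795) = √(8 + 40)/(2878 - 20795) = √48/(-17917) = (4*√3)*(-1/17917) = -4*√3/17917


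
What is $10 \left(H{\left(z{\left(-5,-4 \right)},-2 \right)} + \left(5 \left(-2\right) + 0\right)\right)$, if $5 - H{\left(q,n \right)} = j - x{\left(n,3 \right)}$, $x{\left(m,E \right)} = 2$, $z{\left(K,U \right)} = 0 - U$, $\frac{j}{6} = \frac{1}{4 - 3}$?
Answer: $-90$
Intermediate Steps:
$j = 6$ ($j = \frac{6}{4 - 3} = \frac{6}{1} = 6 \cdot 1 = 6$)
$z{\left(K,U \right)} = - U$
$H{\left(q,n \right)} = 1$ ($H{\left(q,n \right)} = 5 - \left(6 - 2\right) = 5 - 4 = 1$)
$10 \left(H{\left(z{\left(-5,-4 \right)},-2 \right)} + \left(5 \left(-2\right) + 0\right)\right) = 10 \left(1 + \left(5 \left(-2\right) + 0\right)\right) = 10 \left(1 + \left(-10 + 0\right)\right) = 10 \left(1 - 10\right) = 10 \left(-9\right) = -90$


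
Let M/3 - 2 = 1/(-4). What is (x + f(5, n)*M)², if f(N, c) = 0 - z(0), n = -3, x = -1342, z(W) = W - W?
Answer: 1800964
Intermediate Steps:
z(W) = 0
f(N, c) = 0 (f(N, c) = 0 - 1*0 = 0 + 0 = 0)
M = 21/4 (M = 6 + 3/(-4) = 6 + 3*(-¼) = 6 - ¾ = 21/4 ≈ 5.2500)
(x + f(5, n)*M)² = (-1342 + 0*(21/4))² = (-1342 + 0)² = (-1342)² = 1800964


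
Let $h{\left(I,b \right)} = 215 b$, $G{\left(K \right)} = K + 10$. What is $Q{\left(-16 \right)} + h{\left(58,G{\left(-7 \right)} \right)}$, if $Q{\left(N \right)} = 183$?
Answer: $828$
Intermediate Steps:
$G{\left(K \right)} = 10 + K$
$Q{\left(-16 \right)} + h{\left(58,G{\left(-7 \right)} \right)} = 183 + 215 \left(10 - 7\right) = 183 + 215 \cdot 3 = 183 + 645 = 828$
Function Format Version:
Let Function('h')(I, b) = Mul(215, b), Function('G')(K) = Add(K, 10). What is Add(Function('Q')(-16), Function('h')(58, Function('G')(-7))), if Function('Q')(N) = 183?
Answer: 828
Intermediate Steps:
Function('G')(K) = Add(10, K)
Add(Function('Q')(-16), Function('h')(58, Function('G')(-7))) = Add(183, Mul(215, Add(10, -7))) = Add(183, Mul(215, 3)) = Add(183, 645) = 828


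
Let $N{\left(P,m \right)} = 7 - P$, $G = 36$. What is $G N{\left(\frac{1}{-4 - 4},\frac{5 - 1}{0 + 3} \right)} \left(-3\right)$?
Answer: $- \frac{1539}{2} \approx -769.5$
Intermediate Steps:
$G N{\left(\frac{1}{-4 - 4},\frac{5 - 1}{0 + 3} \right)} \left(-3\right) = 36 \left(7 - \frac{1}{-4 - 4}\right) \left(-3\right) = 36 \left(7 - \frac{1}{-8}\right) \left(-3\right) = 36 \left(7 - - \frac{1}{8}\right) \left(-3\right) = 36 \left(7 + \frac{1}{8}\right) \left(-3\right) = 36 \cdot \frac{57}{8} \left(-3\right) = \frac{513}{2} \left(-3\right) = - \frac{1539}{2}$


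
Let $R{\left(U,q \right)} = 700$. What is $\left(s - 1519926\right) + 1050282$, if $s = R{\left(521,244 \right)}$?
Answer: $-468944$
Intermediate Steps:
$s = 700$
$\left(s - 1519926\right) + 1050282 = \left(700 - 1519926\right) + 1050282 = -1519226 + 1050282 = -468944$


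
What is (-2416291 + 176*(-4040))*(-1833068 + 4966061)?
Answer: -9797906131683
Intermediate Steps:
(-2416291 + 176*(-4040))*(-1833068 + 4966061) = (-2416291 - 711040)*3132993 = -3127331*3132993 = -9797906131683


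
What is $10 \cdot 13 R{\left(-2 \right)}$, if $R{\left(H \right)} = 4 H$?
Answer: $-1040$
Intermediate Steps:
$10 \cdot 13 R{\left(-2 \right)} = 10 \cdot 13 \cdot 4 \left(-2\right) = 130 \left(-8\right) = -1040$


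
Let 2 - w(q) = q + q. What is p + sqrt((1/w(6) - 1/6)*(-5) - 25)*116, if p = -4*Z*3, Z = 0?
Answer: 116*I*sqrt(213)/3 ≈ 564.32*I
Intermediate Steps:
w(q) = 2 - 2*q (w(q) = 2 - (q + q) = 2 - 2*q)
p = 0 (p = -4*0*3 = 0*3 = 0)
p + sqrt((1/w(6) - 1/6)*(-5) - 25)*116 = 0 + sqrt((1/(2 - 2*6) - 1/6)*(-5) - 25)*116 = 0 + sqrt((1/(2 - 12) - 1*1/6)*(-5) - 25)*116 = 0 + sqrt((1/(-10) - 1/6)*(-5) - 25)*116 = 0 + sqrt((1*(-1/10) - 1/6)*(-5) - 25)*116 = 0 + sqrt((-1/10 - 1/6)*(-5) - 25)*116 = 0 + sqrt(-4/15*(-5) - 25)*116 = 0 + sqrt(4/3 - 25)*116 = 0 + sqrt(-71/3)*116 = 0 + (I*sqrt(213)/3)*116 = 0 + 116*I*sqrt(213)/3 = 116*I*sqrt(213)/3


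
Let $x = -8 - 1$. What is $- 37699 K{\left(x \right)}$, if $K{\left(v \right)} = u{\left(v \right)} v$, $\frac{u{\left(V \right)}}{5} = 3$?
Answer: $5089365$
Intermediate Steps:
$x = -9$ ($x = -8 - 1 = -9$)
$u{\left(V \right)} = 15$ ($u{\left(V \right)} = 5 \cdot 3 = 15$)
$K{\left(v \right)} = 15 v$
$- 37699 K{\left(x \right)} = - 37699 \cdot 15 \left(-9\right) = \left(-37699\right) \left(-135\right) = 5089365$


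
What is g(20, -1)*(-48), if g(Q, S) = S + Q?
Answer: -912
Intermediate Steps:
g(Q, S) = Q + S
g(20, -1)*(-48) = (20 - 1)*(-48) = 19*(-48) = -912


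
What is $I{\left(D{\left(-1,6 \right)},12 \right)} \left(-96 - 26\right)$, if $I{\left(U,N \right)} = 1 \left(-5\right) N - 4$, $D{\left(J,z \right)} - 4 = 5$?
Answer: $7808$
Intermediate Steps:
$D{\left(J,z \right)} = 9$ ($D{\left(J,z \right)} = 4 + 5 = 9$)
$I{\left(U,N \right)} = -4 - 5 N$ ($I{\left(U,N \right)} = - 5 N - 4 = -4 - 5 N$)
$I{\left(D{\left(-1,6 \right)},12 \right)} \left(-96 - 26\right) = \left(-4 - 60\right) \left(-96 - 26\right) = \left(-4 - 60\right) \left(-122\right) = \left(-64\right) \left(-122\right) = 7808$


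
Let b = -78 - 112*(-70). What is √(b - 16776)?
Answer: I*√9014 ≈ 94.942*I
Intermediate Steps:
b = 7762 (b = -78 + 7840 = 7762)
√(b - 16776) = √(7762 - 16776) = √(-9014) = I*√9014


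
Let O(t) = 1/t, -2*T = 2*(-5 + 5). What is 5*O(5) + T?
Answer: 1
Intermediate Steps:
T = 0 (T = -(-5 + 5) = -0 = -½*0 = 0)
O(t) = 1/t
5*O(5) + T = 5/5 + 0 = 5*(⅕) + 0 = 1 + 0 = 1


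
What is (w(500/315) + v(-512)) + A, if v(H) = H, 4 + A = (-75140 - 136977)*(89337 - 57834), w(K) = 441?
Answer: -6682321926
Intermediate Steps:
A = -6682321855 (A = -4 + (-75140 - 136977)*(89337 - 57834) = -4 - 212117*31503 = -4 - 6682321851 = -6682321855)
(w(500/315) + v(-512)) + A = (441 - 512) - 6682321855 = -71 - 6682321855 = -6682321926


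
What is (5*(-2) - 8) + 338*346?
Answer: 116930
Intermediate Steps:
(5*(-2) - 8) + 338*346 = (-10 - 8) + 116948 = -18 + 116948 = 116930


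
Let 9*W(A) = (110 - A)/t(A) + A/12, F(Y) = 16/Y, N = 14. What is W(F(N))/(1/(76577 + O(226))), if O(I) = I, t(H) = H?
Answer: 205038409/252 ≈ 8.1364e+5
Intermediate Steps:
W(A) = A/108 + (110 - A)/(9*A) (W(A) = ((110 - A)/A + A/12)/9 = (A/12 + (110 - A)/A)/9 = A/108 + (110 - A)/(9*A))
W(F(N))/(1/(76577 + O(226))) = ((1320 + (16/14)² - 192/14)/(108*((16/14))))/(1/(76577 + 226)) = ((1320 + (16*(1/14))² - 192/14)/(108*((16*(1/14)))))/(1/76803) = ((1320 + (8/7)² - 12*8/7)/(108*(8/7)))/(1/76803) = ((1/108)*(7/8)*(1320 + 64/49 - 96/7))*76803 = ((1/108)*(7/8)*(64072/49))*76803 = (8009/756)*76803 = 205038409/252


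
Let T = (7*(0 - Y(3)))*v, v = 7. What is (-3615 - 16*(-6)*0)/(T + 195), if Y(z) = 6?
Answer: 1205/33 ≈ 36.515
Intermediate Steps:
T = -294 (T = (7*(0 - 1*6))*7 = (7*(0 - 6))*7 = (7*(-6))*7 = -42*7 = -294)
(-3615 - 16*(-6)*0)/(T + 195) = (-3615 - 16*(-6)*0)/(-294 + 195) = (-3615 + 96*0)/(-99) = (-3615 + 0)*(-1/99) = -3615*(-1/99) = 1205/33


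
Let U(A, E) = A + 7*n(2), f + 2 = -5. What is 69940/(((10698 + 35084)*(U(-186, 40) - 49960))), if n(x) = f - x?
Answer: -34970/1149334219 ≈ -3.0426e-5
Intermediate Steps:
f = -7 (f = -2 - 5 = -7)
n(x) = -7 - x
U(A, E) = -63 + A (U(A, E) = A + 7*(-7 - 1*2) = A + 7*(-7 - 2) = A + 7*(-9) = A - 63 = -63 + A)
69940/(((10698 + 35084)*(U(-186, 40) - 49960))) = 69940/(((10698 + 35084)*((-63 - 186) - 49960))) = 69940/((45782*(-249 - 49960))) = 69940/((45782*(-50209))) = 69940/(-2298668438) = 69940*(-1/2298668438) = -34970/1149334219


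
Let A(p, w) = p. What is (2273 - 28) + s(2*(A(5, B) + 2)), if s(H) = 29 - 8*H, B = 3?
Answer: 2162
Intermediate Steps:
s(H) = 29 - 8*H
(2273 - 28) + s(2*(A(5, B) + 2)) = (2273 - 28) + (29 - 16*(5 + 2)) = 2245 + (29 - 16*7) = 2245 + (29 - 8*14) = 2245 + (29 - 112) = 2245 - 83 = 2162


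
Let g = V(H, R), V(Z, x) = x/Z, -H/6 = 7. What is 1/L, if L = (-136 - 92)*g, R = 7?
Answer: 1/38 ≈ 0.026316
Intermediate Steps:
H = -42 (H = -6*7 = -42)
g = -⅙ (g = 7/(-42) = 7*(-1/42) = -⅙ ≈ -0.16667)
L = 38 (L = (-136 - 92)*(-⅙) = -228*(-⅙) = 38)
1/L = 1/38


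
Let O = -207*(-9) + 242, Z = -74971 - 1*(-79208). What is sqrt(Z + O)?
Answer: sqrt(6342) ≈ 79.637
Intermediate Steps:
Z = 4237 (Z = -74971 + 79208 = 4237)
O = 2105 (O = 1863 + 242 = 2105)
sqrt(Z + O) = sqrt(4237 + 2105) = sqrt(6342)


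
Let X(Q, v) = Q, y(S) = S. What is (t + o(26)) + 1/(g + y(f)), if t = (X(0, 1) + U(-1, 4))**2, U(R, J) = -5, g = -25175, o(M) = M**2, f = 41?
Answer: 17618933/25134 ≈ 701.00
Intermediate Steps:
t = 25 (t = (0 - 5)**2 = (-5)**2 = 25)
(t + o(26)) + 1/(g + y(f)) = (25 + 26**2) + 1/(-25175 + 41) = (25 + 676) + 1/(-25134) = 701 - 1/25134 = 17618933/25134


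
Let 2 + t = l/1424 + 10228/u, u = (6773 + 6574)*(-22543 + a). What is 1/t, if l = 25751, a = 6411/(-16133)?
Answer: 3456194339218320/55587817170756727 ≈ 0.062175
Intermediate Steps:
a = -6411/16133 (a = 6411*(-1/16133) = -6411/16133 ≈ -0.39738)
u = -4854205532610/16133 (u = (6773 + 6574)*(-22543 - 6411/16133) = 13347*(-363692630/16133) = -4854205532610/16133 ≈ -3.0089e+8)
t = 55587817170756727/3456194339218320 (t = -2 + (25751/1424 + 10228/(-4854205532610/16133)) = -2 + (25751*(1/1424) + 10228*(-16133/4854205532610)) = -2 + (25751/1424 - 82504162/2427102766305) = -2 + 62500205849193367/3456194339218320 = 55587817170756727/3456194339218320 ≈ 16.084)
1/t = 1/(55587817170756727/3456194339218320) = 3456194339218320/55587817170756727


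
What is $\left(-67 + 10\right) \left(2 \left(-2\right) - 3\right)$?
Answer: $399$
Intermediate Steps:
$\left(-67 + 10\right) \left(2 \left(-2\right) - 3\right) = - 57 \left(-4 - 3\right) = \left(-57\right) \left(-7\right) = 399$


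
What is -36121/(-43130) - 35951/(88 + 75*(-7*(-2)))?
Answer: -377365233/12270485 ≈ -30.754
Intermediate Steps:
-36121/(-43130) - 35951/(88 + 75*(-7*(-2))) = -36121*(-1/43130) - 35951/(88 + 75*14) = 36121/43130 - 35951/(88 + 1050) = 36121/43130 - 35951/1138 = -377365233/12270485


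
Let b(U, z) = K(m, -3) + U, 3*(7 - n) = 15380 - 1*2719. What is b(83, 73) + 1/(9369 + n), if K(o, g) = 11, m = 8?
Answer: 1453901/15467 ≈ 94.000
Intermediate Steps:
n = -12640/3 (n = 7 - (15380 - 1*2719)/3 = 7 - (15380 - 2719)/3 = 7 - 1/3*12661 = 7 - 12661/3 = -12640/3 ≈ -4213.3)
b(U, z) = 11 + U
b(83, 73) + 1/(9369 + n) = (11 + 83) + 1/(9369 - 12640/3) = 94 + 1/(15467/3) = 94 + 3/15467 = 1453901/15467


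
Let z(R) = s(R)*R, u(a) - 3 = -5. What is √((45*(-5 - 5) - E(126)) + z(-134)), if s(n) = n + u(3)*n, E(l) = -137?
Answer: I*√18269 ≈ 135.16*I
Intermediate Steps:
u(a) = -2 (u(a) = 3 - 5 = -2)
s(n) = -n (s(n) = n - 2*n = -n)
z(R) = -R² (z(R) = (-R)*R = -R²)
√((45*(-5 - 5) - E(126)) + z(-134)) = √((45*(-5 - 5) - 1*(-137)) - 1*(-134)²) = √((45*(-10) + 137) - 1*17956) = √((-450 + 137) - 17956) = √(-313 - 17956) = √(-18269) = I*√18269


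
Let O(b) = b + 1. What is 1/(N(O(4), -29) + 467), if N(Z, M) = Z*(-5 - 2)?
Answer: 1/432 ≈ 0.0023148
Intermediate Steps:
O(b) = 1 + b
N(Z, M) = -7*Z (N(Z, M) = Z*(-7) = -7*Z)
1/(N(O(4), -29) + 467) = 1/(-7*(1 + 4) + 467) = 1/(-7*5 + 467) = 1/(-35 + 467) = 1/432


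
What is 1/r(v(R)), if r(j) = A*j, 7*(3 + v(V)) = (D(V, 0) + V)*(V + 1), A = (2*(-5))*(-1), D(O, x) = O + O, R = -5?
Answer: 7/390 ≈ 0.017949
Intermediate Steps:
D(O, x) = 2*O
A = 10 (A = -10*(-1) = 10)
v(V) = -3 + 3*V*(1 + V)/7 (v(V) = -3 + ((2*V + V)*(V + 1))/7 = -3 + ((3*V)*(1 + V))/7 = -3 + (3*V*(1 + V))/7 = -3 + 3*V*(1 + V)/7)
r(j) = 10*j
1/r(v(R)) = 1/(10*(-3 + (3/7)*(-5) + (3/7)*(-5)²)) = 1/(10*(-3 - 15/7 + (3/7)*25)) = 1/(10*(-3 - 15/7 + 75/7)) = 1/(10*(39/7)) = 1/(390/7) = 7/390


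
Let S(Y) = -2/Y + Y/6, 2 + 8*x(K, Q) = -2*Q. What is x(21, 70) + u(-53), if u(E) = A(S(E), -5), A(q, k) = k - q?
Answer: -8875/636 ≈ -13.954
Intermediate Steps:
x(K, Q) = -¼ - Q/4 (x(K, Q) = -¼ + (-2*Q)/8 = -¼ - Q/4)
S(Y) = -2/Y + Y/6 (S(Y) = -2/Y + Y*(⅙) = -2/Y + Y/6)
u(E) = -5 + 2/E - E/6 (u(E) = -5 - (-2/E + E/6) = -5 + (2/E - E/6) = -5 + 2/E - E/6)
x(21, 70) + u(-53) = (-¼ - ¼*70) + (-5 + 2/(-53) - ⅙*(-53)) = (-¼ - 35/2) + (-5 + 2*(-1/53) + 53/6) = -71/4 + (-5 - 2/53 + 53/6) = -71/4 + 1207/318 = -8875/636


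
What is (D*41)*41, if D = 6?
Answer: 10086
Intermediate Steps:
(D*41)*41 = (6*41)*41 = 246*41 = 10086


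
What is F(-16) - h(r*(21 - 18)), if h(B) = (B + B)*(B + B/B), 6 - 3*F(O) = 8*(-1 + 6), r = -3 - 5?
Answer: -3346/3 ≈ -1115.3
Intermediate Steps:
r = -8
F(O) = -34/3 (F(O) = 2 - 8*(-1 + 6)/3 = 2 - 8*5/3 = 2 - ⅓*40 = 2 - 40/3 = -34/3)
h(B) = 2*B*(1 + B) (h(B) = (2*B)*(B + 1) = (2*B)*(1 + B) = 2*B*(1 + B))
F(-16) - h(r*(21 - 18)) = -34/3 - 2*(-8*(21 - 18))*(1 - 8*(21 - 18)) = -34/3 - 2*(-8*3)*(1 - 8*3) = -34/3 - 2*(-24)*(1 - 24) = -34/3 - 2*(-24)*(-23) = -34/3 - 1*1104 = -34/3 - 1104 = -3346/3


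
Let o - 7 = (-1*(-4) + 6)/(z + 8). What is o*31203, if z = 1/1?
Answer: 253091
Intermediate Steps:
z = 1
o = 73/9 (o = 7 + (-1*(-4) + 6)/(1 + 8) = 7 + (4 + 6)/9 = 7 + 10*(1/9) = 7 + 10/9 = 73/9 ≈ 8.1111)
o*31203 = (73/9)*31203 = 253091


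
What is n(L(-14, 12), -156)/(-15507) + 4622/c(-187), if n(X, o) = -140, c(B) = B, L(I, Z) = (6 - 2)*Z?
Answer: -71647174/2899809 ≈ -24.708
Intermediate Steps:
L(I, Z) = 4*Z
n(L(-14, 12), -156)/(-15507) + 4622/c(-187) = -140/(-15507) + 4622/(-187) = -140*(-1/15507) + 4622*(-1/187) = 140/15507 - 4622/187 = -71647174/2899809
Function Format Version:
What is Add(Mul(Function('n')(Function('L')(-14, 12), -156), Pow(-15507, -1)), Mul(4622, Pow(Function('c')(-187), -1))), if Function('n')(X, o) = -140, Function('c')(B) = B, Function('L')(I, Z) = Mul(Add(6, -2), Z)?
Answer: Rational(-71647174, 2899809) ≈ -24.708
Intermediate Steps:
Function('L')(I, Z) = Mul(4, Z)
Add(Mul(Function('n')(Function('L')(-14, 12), -156), Pow(-15507, -1)), Mul(4622, Pow(Function('c')(-187), -1))) = Add(Mul(-140, Pow(-15507, -1)), Mul(4622, Pow(-187, -1))) = Add(Mul(-140, Rational(-1, 15507)), Mul(4622, Rational(-1, 187))) = Add(Rational(140, 15507), Rational(-4622, 187)) = Rational(-71647174, 2899809)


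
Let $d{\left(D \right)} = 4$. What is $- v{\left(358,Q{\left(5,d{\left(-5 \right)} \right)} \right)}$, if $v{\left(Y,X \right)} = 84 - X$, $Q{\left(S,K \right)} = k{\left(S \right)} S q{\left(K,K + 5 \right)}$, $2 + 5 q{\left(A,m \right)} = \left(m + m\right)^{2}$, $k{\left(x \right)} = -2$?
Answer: $-728$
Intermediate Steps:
$q{\left(A,m \right)} = - \frac{2}{5} + \frac{4 m^{2}}{5}$ ($q{\left(A,m \right)} = - \frac{2}{5} + \frac{\left(m + m\right)^{2}}{5} = - \frac{2}{5} + \frac{\left(2 m\right)^{2}}{5} = - \frac{2}{5} + \frac{4 m^{2}}{5}$)
$Q{\left(S,K \right)} = - 2 S \left(- \frac{2}{5} + \frac{4 \left(5 + K\right)^{2}}{5}\right)$ ($Q{\left(S,K \right)} = - 2 S \left(- \frac{2}{5} + \frac{4 \left(K + 5\right)^{2}}{5}\right) = - 2 S \left(- \frac{2}{5} + \frac{4 \left(5 + K\right)^{2}}{5}\right)$)
$- v{\left(358,Q{\left(5,d{\left(-5 \right)} \right)} \right)} = - (84 - \left(- \frac{4}{5}\right) 5 \left(-1 + 2 \left(5 + 4\right)^{2}\right)) = - (84 - \left(- \frac{4}{5}\right) 5 \left(-1 + 2 \cdot 9^{2}\right)) = - (84 - \left(- \frac{4}{5}\right) 5 \left(-1 + 2 \cdot 81\right)) = - (84 - \left(- \frac{4}{5}\right) 5 \left(-1 + 162\right)) = - (84 - \left(- \frac{4}{5}\right) 5 \cdot 161) = - (84 - -644) = - (84 + 644) = \left(-1\right) 728 = -728$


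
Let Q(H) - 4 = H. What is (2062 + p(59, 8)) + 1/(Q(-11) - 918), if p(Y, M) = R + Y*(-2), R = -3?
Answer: 1795424/925 ≈ 1941.0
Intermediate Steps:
Q(H) = 4 + H
p(Y, M) = -3 - 2*Y (p(Y, M) = -3 + Y*(-2) = -3 - 2*Y)
(2062 + p(59, 8)) + 1/(Q(-11) - 918) = (2062 + (-3 - 2*59)) + 1/((4 - 11) - 918) = (2062 + (-3 - 118)) + 1/(-7 - 918) = (2062 - 121) + 1/(-925) = 1941 - 1/925 = 1795424/925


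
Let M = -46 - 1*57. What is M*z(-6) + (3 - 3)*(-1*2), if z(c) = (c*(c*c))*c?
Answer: -133488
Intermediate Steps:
M = -103 (M = -46 - 57 = -103)
z(c) = c**4 (z(c) = (c*c**2)*c = c**3*c = c**4)
M*z(-6) + (3 - 3)*(-1*2) = -103*(-6)**4 + (3 - 3)*(-1*2) = -103*1296 + 0*(-2) = -133488 + 0 = -133488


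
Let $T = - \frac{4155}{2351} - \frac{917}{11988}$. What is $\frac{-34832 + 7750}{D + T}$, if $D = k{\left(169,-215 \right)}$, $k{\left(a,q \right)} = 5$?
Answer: $- \frac{763273346616}{88952933} \approx -8580.6$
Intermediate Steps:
$D = 5$
$T = - \frac{51966007}{28183788}$ ($T = \left(-4155\right) \frac{1}{2351} - \frac{917}{11988} = - \frac{4155}{2351} - \frac{917}{11988} = - \frac{51966007}{28183788} \approx -1.8438$)
$\frac{-34832 + 7750}{D + T} = \frac{-34832 + 7750}{5 - \frac{51966007}{28183788}} = - \frac{27082}{\frac{88952933}{28183788}} = \left(-27082\right) \frac{28183788}{88952933} = - \frac{763273346616}{88952933}$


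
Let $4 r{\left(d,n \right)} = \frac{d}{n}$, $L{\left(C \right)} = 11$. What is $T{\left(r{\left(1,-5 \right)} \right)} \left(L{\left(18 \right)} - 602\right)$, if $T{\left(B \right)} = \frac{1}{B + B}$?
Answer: $5910$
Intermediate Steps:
$r{\left(d,n \right)} = \frac{d}{4 n}$ ($r{\left(d,n \right)} = \frac{d \frac{1}{n}}{4} = \frac{d}{4 n}$)
$T{\left(B \right)} = \frac{1}{2 B}$
$T{\left(r{\left(1,-5 \right)} \right)} \left(L{\left(18 \right)} - 602\right) = \frac{1}{2 \cdot \frac{1}{4} \cdot 1 \frac{1}{-5}} \left(11 - 602\right) = \frac{1}{2 \cdot \frac{1}{4} \cdot 1 \left(- \frac{1}{5}\right)} \left(-591\right) = \frac{1}{2 \left(- \frac{1}{20}\right)} \left(-591\right) = \frac{1}{2} \left(-20\right) \left(-591\right) = \left(-10\right) \left(-591\right) = 5910$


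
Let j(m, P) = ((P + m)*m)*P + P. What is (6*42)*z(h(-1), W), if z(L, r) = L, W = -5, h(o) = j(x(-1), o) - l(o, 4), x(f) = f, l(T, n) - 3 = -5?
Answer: -252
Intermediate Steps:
l(T, n) = -2 (l(T, n) = 3 - 5 = -2)
j(m, P) = P + P*m*(P + m) (j(m, P) = (m*(P + m))*P + P = P*m*(P + m) + P = P + P*m*(P + m))
h(o) = 2 + o*(2 - o) (h(o) = o*(1 + (-1)² + o*(-1)) - 1*(-2) = o*(1 + 1 - o) + 2 = o*(2 - o) + 2 = 2 + o*(2 - o))
(6*42)*z(h(-1), W) = (6*42)*(2 - (2 - 1*(-1))) = 252*(2 - (2 + 1)) = 252*(2 - 1*3) = 252*(2 - 3) = 252*(-1) = -252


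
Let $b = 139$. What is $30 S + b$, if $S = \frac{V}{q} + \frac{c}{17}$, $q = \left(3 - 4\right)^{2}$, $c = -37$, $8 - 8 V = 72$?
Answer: $- \frac{2827}{17} \approx -166.29$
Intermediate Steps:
$V = -8$ ($V = 1 - 9 = -8$)
$q = 1$ ($q = \left(-1\right)^{2} = 1$)
$S = - \frac{173}{17}$ ($S = - \frac{8}{1} - \frac{37}{17} = \left(-8\right) 1 - \frac{37}{17} = -8 - \frac{37}{17} = - \frac{173}{17} \approx -10.176$)
$30 S + b = 30 \left(- \frac{173}{17}\right) + 139 = - \frac{5190}{17} + 139 = - \frac{2827}{17}$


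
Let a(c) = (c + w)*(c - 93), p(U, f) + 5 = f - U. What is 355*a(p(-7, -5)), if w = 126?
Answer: -4191840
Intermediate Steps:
p(U, f) = -5 + f - U (p(U, f) = -5 + (f - U) = -5 + f - U)
a(c) = (-93 + c)*(126 + c) (a(c) = (c + 126)*(c - 93) = (126 + c)*(-93 + c) = (-93 + c)*(126 + c))
355*a(p(-7, -5)) = 355*(-11718 + (-5 - 5 - 1*(-7))² + 33*(-5 - 5 - 1*(-7))) = 355*(-11718 + (-5 - 5 + 7)² + 33*(-5 - 5 + 7)) = 355*(-11718 + (-3)² + 33*(-3)) = 355*(-11718 + 9 - 99) = 355*(-11808) = -4191840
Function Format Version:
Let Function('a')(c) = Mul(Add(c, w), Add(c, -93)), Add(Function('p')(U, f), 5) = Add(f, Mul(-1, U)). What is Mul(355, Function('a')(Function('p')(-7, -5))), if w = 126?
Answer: -4191840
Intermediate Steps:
Function('p')(U, f) = Add(-5, f, Mul(-1, U)) (Function('p')(U, f) = Add(-5, Add(f, Mul(-1, U))) = Add(-5, f, Mul(-1, U)))
Function('a')(c) = Mul(Add(-93, c), Add(126, c)) (Function('a')(c) = Mul(Add(c, 126), Add(c, -93)) = Mul(Add(126, c), Add(-93, c)) = Mul(Add(-93, c), Add(126, c)))
Mul(355, Function('a')(Function('p')(-7, -5))) = Mul(355, Add(-11718, Pow(Add(-5, -5, Mul(-1, -7)), 2), Mul(33, Add(-5, -5, Mul(-1, -7))))) = Mul(355, Add(-11718, Pow(Add(-5, -5, 7), 2), Mul(33, Add(-5, -5, 7)))) = Mul(355, Add(-11718, Pow(-3, 2), Mul(33, -3))) = Mul(355, Add(-11718, 9, -99)) = Mul(355, -11808) = -4191840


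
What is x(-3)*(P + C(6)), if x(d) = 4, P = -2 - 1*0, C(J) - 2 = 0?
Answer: 0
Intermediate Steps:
C(J) = 2 (C(J) = 2 + 0 = 2)
P = -2 (P = -2 + 0 = -2)
x(-3)*(P + C(6)) = 4*(-2 + 2) = 4*0 = 0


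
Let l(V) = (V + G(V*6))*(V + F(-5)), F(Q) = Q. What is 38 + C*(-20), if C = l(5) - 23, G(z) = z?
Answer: 498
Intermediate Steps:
l(V) = 7*V*(-5 + V) (l(V) = (V + V*6)*(V - 5) = (V + 6*V)*(-5 + V) = (7*V)*(-5 + V) = 7*V*(-5 + V))
C = -23 (C = 7*5*(-5 + 5) - 23 = 7*5*0 - 23 = 0 - 23 = -23)
38 + C*(-20) = 38 - 23*(-20) = 38 + 460 = 498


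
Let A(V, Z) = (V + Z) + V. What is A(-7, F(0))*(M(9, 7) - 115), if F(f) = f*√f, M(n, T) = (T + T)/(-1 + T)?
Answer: 4732/3 ≈ 1577.3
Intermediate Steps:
M(n, T) = 2*T/(-1 + T) (M(n, T) = (2*T)/(-1 + T) = 2*T/(-1 + T))
F(f) = f^(3/2)
A(V, Z) = Z + 2*V
A(-7, F(0))*(M(9, 7) - 115) = (0^(3/2) + 2*(-7))*(2*7/(-1 + 7) - 115) = (0 - 14)*(2*7/6 - 115) = -14*(2*7*(⅙) - 115) = -14*(7/3 - 115) = -14*(-338/3) = 4732/3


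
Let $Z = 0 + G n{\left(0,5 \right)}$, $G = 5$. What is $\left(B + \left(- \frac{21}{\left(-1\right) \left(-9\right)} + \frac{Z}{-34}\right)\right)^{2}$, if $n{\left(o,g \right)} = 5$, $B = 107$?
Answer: $\frac{112381201}{10404} \approx 10802.0$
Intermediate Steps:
$Z = 25$ ($Z = 0 + 5 \cdot 5 = 0 + 25 = 25$)
$\left(B + \left(- \frac{21}{\left(-1\right) \left(-9\right)} + \frac{Z}{-34}\right)\right)^{2} = \left(107 + \left(- \frac{21}{\left(-1\right) \left(-9\right)} + \frac{25}{-34}\right)\right)^{2} = \left(107 + \left(- \frac{21}{9} + 25 \left(- \frac{1}{34}\right)\right)\right)^{2} = \left(107 - \frac{313}{102}\right)^{2} = \left(\frac{10601}{102}\right)^{2} = \frac{112381201}{10404}$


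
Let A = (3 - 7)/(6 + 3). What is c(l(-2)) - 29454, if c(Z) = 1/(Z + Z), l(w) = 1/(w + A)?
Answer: -265097/9 ≈ -29455.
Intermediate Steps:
A = -4/9 ≈ -0.44444
l(w) = 1/(-4/9 + w) (l(w) = 1/(w - 4/9) = 1/(-4/9 + w))
c(Z) = 1/(2*Z)
c(l(-2)) - 29454 = 1/(2*((9/(-4 + 9*(-2))))) - 29454 = 1/(2*((9/(-4 - 18)))) - 29454 = 1/(2*((9/(-22)))) - 29454 = 1/(2*((9*(-1/22)))) - 29454 = 1/(2*(-9/22)) - 29454 = (½)*(-22/9) - 29454 = -11/9 - 29454 = -265097/9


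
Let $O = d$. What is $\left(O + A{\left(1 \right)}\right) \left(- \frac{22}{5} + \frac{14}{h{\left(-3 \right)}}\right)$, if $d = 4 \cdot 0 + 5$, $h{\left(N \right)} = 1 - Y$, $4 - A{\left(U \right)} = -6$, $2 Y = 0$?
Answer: $144$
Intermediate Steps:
$Y = 0$ ($Y = \frac{1}{2} \cdot 0 = 0$)
$A{\left(U \right)} = 10$ ($A{\left(U \right)} = 4 - -6 = 4 + 6 = 10$)
$h{\left(N \right)} = 1$ ($h{\left(N \right)} = 1 - 0 = 1 + 0 = 1$)
$d = 5$ ($d = 0 + 5 = 5$)
$O = 5$
$\left(O + A{\left(1 \right)}\right) \left(- \frac{22}{5} + \frac{14}{h{\left(-3 \right)}}\right) = \left(5 + 10\right) \left(- \frac{22}{5} + \frac{14}{1}\right) = 15 \left(\left(-22\right) \frac{1}{5} + 14 \cdot 1\right) = 15 \left(- \frac{22}{5} + 14\right) = 15 \cdot \frac{48}{5} = 144$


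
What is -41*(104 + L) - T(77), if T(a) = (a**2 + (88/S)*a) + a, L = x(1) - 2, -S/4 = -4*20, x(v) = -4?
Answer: -401807/40 ≈ -10045.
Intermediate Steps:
S = 320 (S = -(-16)*20 = -4*(-80) = 320)
L = -6 (L = -4 - 2 = -6)
T(a) = a**2 + 51*a/40 (T(a) = (a**2 + (88/320)*a) + a = (a**2 + (88*(1/320))*a) + a = (a**2 + 11*a/40) + a = a**2 + 51*a/40)
-41*(104 + L) - T(77) = -41*(104 - 6) - 77*(51 + 40*77)/40 = -41*98 - 77*(51 + 3080)/40 = -4018 - 77*3131/40 = -4018 - 1*241087/40 = -4018 - 241087/40 = -401807/40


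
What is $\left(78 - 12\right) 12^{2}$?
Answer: $9504$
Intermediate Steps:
$\left(78 - 12\right) 12^{2} = 66 \cdot 144 = 9504$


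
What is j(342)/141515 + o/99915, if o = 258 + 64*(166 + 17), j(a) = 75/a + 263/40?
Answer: 257581237151/2149199626200 ≈ 0.11985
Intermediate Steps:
j(a) = 263/40 + 75/a (j(a) = 75/a + 263*(1/40) = 75/a + 263/40 = 263/40 + 75/a)
o = 11970 (o = 258 + 64*183 = 258 + 11712 = 11970)
j(342)/141515 + o/99915 = (263/40 + 75/342)/141515 + 11970/99915 = (263/40 + 75*(1/342))*(1/141515) + 11970*(1/99915) = (263/40 + 25/114)*(1/141515) + 798/6661 = (15491/2280)*(1/141515) + 798/6661 = 15491/322654200 + 798/6661 = 257581237151/2149199626200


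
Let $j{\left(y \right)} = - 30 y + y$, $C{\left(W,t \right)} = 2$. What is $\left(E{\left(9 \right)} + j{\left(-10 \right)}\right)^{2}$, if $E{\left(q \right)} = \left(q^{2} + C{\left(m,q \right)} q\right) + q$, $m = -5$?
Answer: $158404$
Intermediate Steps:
$j{\left(y \right)} = - 29 y$
$E{\left(q \right)} = q^{2} + 3 q$ ($E{\left(q \right)} = \left(q^{2} + 2 q\right) + q = q^{2} + 3 q$)
$\left(E{\left(9 \right)} + j{\left(-10 \right)}\right)^{2} = \left(9 \left(3 + 9\right) - -290\right)^{2} = \left(9 \cdot 12 + 290\right)^{2} = \left(108 + 290\right)^{2} = 398^{2} = 158404$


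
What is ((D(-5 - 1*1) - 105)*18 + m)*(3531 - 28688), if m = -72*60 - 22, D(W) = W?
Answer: 159495380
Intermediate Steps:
m = -4342 (m = -4320 - 22 = -4342)
((D(-5 - 1*1) - 105)*18 + m)*(3531 - 28688) = (((-5 - 1*1) - 105)*18 - 4342)*(3531 - 28688) = (((-5 - 1) - 105)*18 - 4342)*(-25157) = ((-6 - 105)*18 - 4342)*(-25157) = (-111*18 - 4342)*(-25157) = (-1998 - 4342)*(-25157) = -6340*(-25157) = 159495380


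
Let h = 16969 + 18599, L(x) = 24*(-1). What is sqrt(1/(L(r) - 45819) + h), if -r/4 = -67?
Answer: sqrt(74749020477789)/45843 ≈ 188.59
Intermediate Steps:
r = 268 (r = -4*(-67) = 268)
L(x) = -24
h = 35568
sqrt(1/(L(r) - 45819) + h) = sqrt(1/(-24 - 45819) + 35568) = sqrt(1/(-45843) + 35568) = sqrt(-1/45843 + 35568) = sqrt(1630543823/45843) = sqrt(74749020477789)/45843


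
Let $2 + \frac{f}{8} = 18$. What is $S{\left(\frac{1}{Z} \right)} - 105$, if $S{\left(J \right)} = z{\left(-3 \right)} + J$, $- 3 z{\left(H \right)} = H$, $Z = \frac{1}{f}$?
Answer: $24$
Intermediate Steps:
$f = 128$ ($f = -16 + 8 \cdot 18 = -16 + 144 = 128$)
$Z = \frac{1}{128} \approx 0.0078125$
$z{\left(H \right)} = - \frac{H}{3}$
$S{\left(J \right)} = 1 + J$ ($S{\left(J \right)} = \left(- \frac{1}{3}\right) \left(-3\right) + J = 1 + J$)
$S{\left(\frac{1}{Z} \right)} - 105 = \left(1 + \frac{1}{\frac{1}{128}}\right) - 105 = \left(1 + 128\right) - 105 = 129 - 105 = 24$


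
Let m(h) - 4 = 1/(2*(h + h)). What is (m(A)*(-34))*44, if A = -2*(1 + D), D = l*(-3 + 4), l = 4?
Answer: -29733/5 ≈ -5946.6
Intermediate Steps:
D = 4 (D = 4*(-3 + 4) = 4*1 = 4)
A = -10 (A = -2*(1 + 4) = -2*5 = -10)
m(h) = 4 + 1/(4*h) (m(h) = 4 + 1/(2*(h + h)) = 4 + 1/(2*(2*h)) = 4 + 1/(4*h))
(m(A)*(-34))*44 = ((4 + (¼)/(-10))*(-34))*44 = ((4 + (¼)*(-⅒))*(-34))*44 = ((4 - 1/40)*(-34))*44 = ((159/40)*(-34))*44 = -2703/20*44 = -29733/5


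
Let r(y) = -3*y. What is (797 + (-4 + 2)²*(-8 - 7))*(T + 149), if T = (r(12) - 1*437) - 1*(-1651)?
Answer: 977999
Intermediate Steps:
T = 1178 (T = (-3*12 - 1*437) - 1*(-1651) = (-36 - 437) + 1651 = -473 + 1651 = 1178)
(797 + (-4 + 2)²*(-8 - 7))*(T + 149) = (797 + (-4 + 2)²*(-8 - 7))*(1178 + 149) = (797 + (-2)²*(-15))*1327 = (797 + 4*(-15))*1327 = (797 - 60)*1327 = 737*1327 = 977999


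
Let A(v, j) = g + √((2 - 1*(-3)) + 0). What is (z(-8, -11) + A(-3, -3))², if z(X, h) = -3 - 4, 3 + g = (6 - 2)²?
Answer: (6 + √5)² ≈ 67.833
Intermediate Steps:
g = 13 (g = -3 + (6 - 2)² = -3 + 4² = -3 + 16 = 13)
A(v, j) = 13 + √5 (A(v, j) = 13 + √((2 - 1*(-3)) + 0) = 13 + √((2 + 3) + 0) = 13 + √(5 + 0) = 13 + √5)
z(X, h) = -7
(z(-8, -11) + A(-3, -3))² = (-7 + (13 + √5))² = (6 + √5)²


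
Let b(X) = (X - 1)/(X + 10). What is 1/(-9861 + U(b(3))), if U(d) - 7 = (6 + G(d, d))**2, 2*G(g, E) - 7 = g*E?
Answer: -114244/1115424151 ≈ -0.00010242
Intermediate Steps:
G(g, E) = 7/2 + E*g/2 (G(g, E) = 7/2 + (g*E)/2 = 7/2 + (E*g)/2 = 7/2 + E*g/2)
b(X) = (-1 + X)/(10 + X)
U(d) = 7 + (19/2 + d**2/2)**2 (U(d) = 7 + (6 + (7/2 + d*d/2))**2 = 7 + (6 + (7/2 + d**2/2))**2 = 7 + (19/2 + d**2/2)**2)
1/(-9861 + U(b(3))) = 1/(-9861 + (7 + (19 + ((-1 + 3)/(10 + 3))**2)**2/4)) = 1/(-9861 + (7 + (19 + (2/13)**2)**2/4)) = 1/(-9861 + (7 + (19 + 4/169)**2/4)) = 1/(-9861 + (7 + (3215/169)**2/4)) = 1/(-9861 + (7 + (1/4)*(10336225/28561))) = 1/(-9861 + (7 + 10336225/114244)) = 1/(-9861 + 11135933/114244) = 1/(-1115424151/114244) = -114244/1115424151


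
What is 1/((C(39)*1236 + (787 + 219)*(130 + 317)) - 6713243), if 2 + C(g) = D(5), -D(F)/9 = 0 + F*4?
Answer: -1/6488513 ≈ -1.5412e-7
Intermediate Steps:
D(F) = -36*F (D(F) = -9*(0 + F*4) = -9*(0 + 4*F) = -36*F)
C(g) = -182 (C(g) = -2 - 36*5 = -2 - 180 = -182)
1/((C(39)*1236 + (787 + 219)*(130 + 317)) - 6713243) = 1/((-182*1236 + (787 + 219)*(130 + 317)) - 6713243) = 1/((-224952 + 1006*447) - 6713243) = 1/((-224952 + 449682) - 6713243) = 1/(224730 - 6713243) = 1/(-6488513) = -1/6488513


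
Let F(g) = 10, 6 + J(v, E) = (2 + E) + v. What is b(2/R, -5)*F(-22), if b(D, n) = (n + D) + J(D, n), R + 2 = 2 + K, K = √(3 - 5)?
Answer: -140 - 20*I*√2 ≈ -140.0 - 28.284*I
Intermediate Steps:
J(v, E) = -4 + E + v (J(v, E) = -6 + ((2 + E) + v) = -6 + (2 + E + v) = -4 + E + v)
K = I*√2 (K = √(-2) = I*√2 ≈ 1.4142*I)
R = I*√2 (R = -2 + (2 + I*√2) = I*√2 ≈ 1.4142*I)
b(D, n) = -4 + 2*D + 2*n (b(D, n) = (n + D) + (-4 + n + D) = (D + n) + (-4 + D + n) = -4 + 2*D + 2*n)
b(2/R, -5)*F(-22) = (-4 + 2*(2/((I*√2))) + 2*(-5))*10 = (-4 + 2*(2*(-I*√2/2)) - 10)*10 = (-4 + 2*(-I*√2) - 10)*10 = (-4 - 2*I*√2 - 10)*10 = (-14 - 2*I*√2)*10 = -140 - 20*I*√2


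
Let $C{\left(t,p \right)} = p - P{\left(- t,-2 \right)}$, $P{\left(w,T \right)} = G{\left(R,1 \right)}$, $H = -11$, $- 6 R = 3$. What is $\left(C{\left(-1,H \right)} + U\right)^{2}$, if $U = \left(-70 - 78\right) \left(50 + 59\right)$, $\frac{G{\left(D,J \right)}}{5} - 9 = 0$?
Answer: $262051344$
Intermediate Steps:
$R = - \frac{1}{2}$ ($R = \left(- \frac{1}{6}\right) 3 = - \frac{1}{2} \approx -0.5$)
$G{\left(D,J \right)} = 45$ ($G{\left(D,J \right)} = 45 + 5 \cdot 0 = 45 + 0 = 45$)
$P{\left(w,T \right)} = 45$
$C{\left(t,p \right)} = -45 + p$ ($C{\left(t,p \right)} = p - 45 = -45 + p$)
$U = -16132$ ($U = \left(-148\right) 109 = -16132$)
$\left(C{\left(-1,H \right)} + U\right)^{2} = \left(\left(-45 - 11\right) - 16132\right)^{2} = \left(-56 - 16132\right)^{2} = \left(-16188\right)^{2} = 262051344$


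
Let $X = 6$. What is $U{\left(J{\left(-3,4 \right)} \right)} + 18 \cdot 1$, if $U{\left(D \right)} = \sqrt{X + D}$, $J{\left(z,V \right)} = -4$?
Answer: $18 + \sqrt{2} \approx 19.414$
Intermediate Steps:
$U{\left(D \right)} = \sqrt{6 + D}$
$U{\left(J{\left(-3,4 \right)} \right)} + 18 \cdot 1 = \sqrt{6 - 4} + 18 \cdot 1 = \sqrt{2} + 18 = 18 + \sqrt{2}$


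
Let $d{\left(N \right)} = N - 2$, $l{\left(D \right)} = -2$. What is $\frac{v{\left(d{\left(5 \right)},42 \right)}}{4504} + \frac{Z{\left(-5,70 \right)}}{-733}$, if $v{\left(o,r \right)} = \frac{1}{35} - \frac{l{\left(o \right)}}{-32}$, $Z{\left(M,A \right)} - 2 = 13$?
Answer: $- \frac{37847527}{1848801920} \approx -0.020471$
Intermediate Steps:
$Z{\left(M,A \right)} = 15$ ($Z{\left(M,A \right)} = 2 + 13 = 15$)
$d{\left(N \right)} = -2 + N$
$v{\left(o,r \right)} = - \frac{19}{560}$ ($v{\left(o,r \right)} = \frac{1}{35} - - \frac{2}{-32} = \frac{1}{35} - \left(-2\right) \left(- \frac{1}{32}\right) = \frac{1}{35} - \frac{1}{16} = - \frac{19}{560}$)
$\frac{v{\left(d{\left(5 \right)},42 \right)}}{4504} + \frac{Z{\left(-5,70 \right)}}{-733} = - \frac{19}{560 \cdot 4504} + \frac{15}{-733} = \left(- \frac{19}{560}\right) \frac{1}{4504} + 15 \left(- \frac{1}{733}\right) = - \frac{19}{2522240} - \frac{15}{733} = - \frac{37847527}{1848801920}$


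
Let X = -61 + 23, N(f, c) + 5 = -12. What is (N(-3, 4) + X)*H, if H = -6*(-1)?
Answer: -330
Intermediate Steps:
N(f, c) = -17 (N(f, c) = -5 - 12 = -17)
H = 6
X = -38
(N(-3, 4) + X)*H = (-17 - 38)*6 = -55*6 = -330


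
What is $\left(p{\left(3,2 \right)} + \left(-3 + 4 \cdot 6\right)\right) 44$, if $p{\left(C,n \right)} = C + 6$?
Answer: $1320$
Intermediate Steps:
$p{\left(C,n \right)} = 6 + C$
$\left(p{\left(3,2 \right)} + \left(-3 + 4 \cdot 6\right)\right) 44 = \left(\left(6 + 3\right) + \left(-3 + 4 \cdot 6\right)\right) 44 = \left(9 + \left(-3 + 24\right)\right) 44 = \left(9 + 21\right) 44 = 30 \cdot 44 = 1320$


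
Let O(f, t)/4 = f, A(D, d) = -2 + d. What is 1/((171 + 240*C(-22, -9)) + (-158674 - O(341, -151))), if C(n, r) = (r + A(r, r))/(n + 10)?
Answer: -1/159467 ≈ -6.2709e-6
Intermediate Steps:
C(n, r) = (-2 + 2*r)/(10 + n) (C(n, r) = (r + (-2 + r))/(n + 10) = (-2 + 2*r)/(10 + n))
O(f, t) = 4*f
1/((171 + 240*C(-22, -9)) + (-158674 - O(341, -151))) = 1/((171 + 240*(2*(-1 - 9)/(10 - 22))) + (-158674 - 4*341)) = 1/((171 + 240*(2*(-10)/(-12))) + (-158674 - 1*1364)) = 1/((171 + 240*(2*(-1/12)*(-10))) + (-158674 - 1364)) = 1/((171 + 240*(5/3)) - 160038) = 1/((171 + 400) - 160038) = 1/(571 - 160038) = 1/(-159467) = -1/159467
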